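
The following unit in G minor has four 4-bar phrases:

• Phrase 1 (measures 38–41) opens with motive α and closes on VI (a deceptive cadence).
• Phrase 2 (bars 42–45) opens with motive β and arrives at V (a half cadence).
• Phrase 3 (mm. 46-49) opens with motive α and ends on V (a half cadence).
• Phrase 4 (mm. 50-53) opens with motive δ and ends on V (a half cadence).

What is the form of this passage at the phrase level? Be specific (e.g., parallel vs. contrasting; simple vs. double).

Phrase 4 ends with a half cadence, no stronger than phrase 2's half cadence, so the four phrases do not form a double period; nor do phrases 3–4 duplicate 1–2, so it is not a repeated period. With no phrase reaching a conclusive cadence, the passage is a phrase group.

phrase group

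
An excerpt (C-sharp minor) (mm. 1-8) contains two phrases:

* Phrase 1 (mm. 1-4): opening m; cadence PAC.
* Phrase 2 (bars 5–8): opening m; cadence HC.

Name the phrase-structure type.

phrase group

The second phrase closes with a half cadence, which is not stronger than the first phrase's perfect authentic cadence; without a weak→strong cadential pair there is no antecedent–consequent relationship, so this is a phrase group rather than a period.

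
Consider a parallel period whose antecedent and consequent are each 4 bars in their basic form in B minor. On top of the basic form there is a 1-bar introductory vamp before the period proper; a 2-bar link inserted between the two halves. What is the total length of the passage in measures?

11 measures

Basic parallel period: 4 + 4 = 8 bars.
8 (basic form) + 1 (introduction) + 2 (link) = 11.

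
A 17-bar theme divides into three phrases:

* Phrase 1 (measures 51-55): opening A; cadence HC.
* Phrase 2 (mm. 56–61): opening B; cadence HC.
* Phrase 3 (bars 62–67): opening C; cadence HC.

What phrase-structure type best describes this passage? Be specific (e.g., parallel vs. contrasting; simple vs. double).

The final phrase closes with a half cadence, which is not stronger than the preceding half cadence; the 3 phrases lack an overall antecedent–consequent design and so form a phrase group.

phrase group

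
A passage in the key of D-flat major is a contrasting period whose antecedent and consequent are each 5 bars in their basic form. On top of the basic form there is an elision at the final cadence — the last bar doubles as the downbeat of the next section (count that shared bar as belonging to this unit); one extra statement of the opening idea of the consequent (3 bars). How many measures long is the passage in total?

13 measures

Basic contrasting period: 5 + 5 = 10 bars.
10 (basic form) + 3 (extra statement) = 13.
The elision shares a bar with the next section but does not change this unit's count.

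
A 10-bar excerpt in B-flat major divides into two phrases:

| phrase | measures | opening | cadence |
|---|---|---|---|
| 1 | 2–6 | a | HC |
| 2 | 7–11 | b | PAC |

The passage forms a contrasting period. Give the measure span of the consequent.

measures 7–11

The antecedent is the phrase ending with the weaker cadence (half cadence, phrase 1) and the consequent the one ending more conclusively (perfect authentic cadence, phrase 2); the consequent is mm. 7–11.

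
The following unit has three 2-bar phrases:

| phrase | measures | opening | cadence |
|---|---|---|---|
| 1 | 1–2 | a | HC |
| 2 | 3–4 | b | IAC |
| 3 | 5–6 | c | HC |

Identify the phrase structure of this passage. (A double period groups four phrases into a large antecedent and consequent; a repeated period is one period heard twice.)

The final phrase closes with a half cadence, which is not stronger than the preceding imperfect authentic cadence; the 3 phrases lack an overall antecedent–consequent design and so form a phrase group.

phrase group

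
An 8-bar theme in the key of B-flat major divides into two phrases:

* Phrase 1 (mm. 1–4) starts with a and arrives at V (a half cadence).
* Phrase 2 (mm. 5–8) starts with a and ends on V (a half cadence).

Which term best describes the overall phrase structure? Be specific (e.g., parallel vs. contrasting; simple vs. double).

Both phrases have the same opening (a) and the same cadence (half cadence): the second is a restatement, not a consequent, so this is a repeated phrase rather than a period.

repeated phrase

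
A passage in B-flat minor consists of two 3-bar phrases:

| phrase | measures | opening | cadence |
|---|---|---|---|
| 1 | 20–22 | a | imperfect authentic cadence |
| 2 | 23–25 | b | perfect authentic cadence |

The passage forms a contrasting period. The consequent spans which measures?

The antecedent is the phrase ending with the weaker cadence (imperfect authentic cadence, phrase 1) and the consequent the one ending more conclusively (perfect authentic cadence, phrase 2); the consequent is mm. 23-25.

measures 23–25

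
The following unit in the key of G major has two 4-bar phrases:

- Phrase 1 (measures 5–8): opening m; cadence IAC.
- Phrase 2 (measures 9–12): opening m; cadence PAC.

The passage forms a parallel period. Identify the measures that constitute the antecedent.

measures 5–8

The antecedent is the phrase ending with the weaker cadence (imperfect authentic cadence, phrase 1) and the consequent the one ending more conclusively (perfect authentic cadence, phrase 2); the antecedent is mm. 5–8.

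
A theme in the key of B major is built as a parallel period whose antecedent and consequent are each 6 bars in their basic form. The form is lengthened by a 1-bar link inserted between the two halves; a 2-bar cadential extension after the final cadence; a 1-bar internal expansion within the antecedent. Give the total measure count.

16 measures

Basic parallel period: 6 + 6 = 12 bars.
12 (basic form) + 1 (link) + 2 (cadential extension) + 1 (internal expansion) = 16.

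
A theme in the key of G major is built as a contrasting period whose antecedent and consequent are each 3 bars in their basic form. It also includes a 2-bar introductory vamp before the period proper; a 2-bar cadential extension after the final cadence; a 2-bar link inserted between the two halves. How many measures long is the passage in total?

Basic contrasting period: 3 + 3 = 6 bars.
6 (basic form) + 2 (introduction) + 2 (cadential extension) + 2 (link) = 12.

12 measures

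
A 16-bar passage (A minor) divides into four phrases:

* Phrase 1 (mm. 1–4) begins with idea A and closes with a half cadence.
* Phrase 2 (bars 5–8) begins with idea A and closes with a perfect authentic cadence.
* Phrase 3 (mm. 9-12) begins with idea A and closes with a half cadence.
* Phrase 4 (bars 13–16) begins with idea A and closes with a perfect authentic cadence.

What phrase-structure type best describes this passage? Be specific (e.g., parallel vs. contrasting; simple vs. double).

repeated period

The cadence pattern HC–PAC–HC–PAC is weak–strong twice, and phrases 3–4 restate phrases 1–2: a period heard twice, not a double period (which would end weakly at phrase 2).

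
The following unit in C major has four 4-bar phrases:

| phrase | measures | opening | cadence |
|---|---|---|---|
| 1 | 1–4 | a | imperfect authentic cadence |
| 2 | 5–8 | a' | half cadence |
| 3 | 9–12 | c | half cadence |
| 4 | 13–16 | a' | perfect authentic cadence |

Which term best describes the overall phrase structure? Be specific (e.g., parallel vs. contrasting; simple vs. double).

contrasting double period

Four phrases in two halves: the first half (mm. 1–8) ends with a half cadence, the second (mm. 9–16) with a perfect authentic cadence — a large antecedent–consequent pair, i.e. a double period.
Phrase 3 begins with different material from phrase 1, making it contrasting.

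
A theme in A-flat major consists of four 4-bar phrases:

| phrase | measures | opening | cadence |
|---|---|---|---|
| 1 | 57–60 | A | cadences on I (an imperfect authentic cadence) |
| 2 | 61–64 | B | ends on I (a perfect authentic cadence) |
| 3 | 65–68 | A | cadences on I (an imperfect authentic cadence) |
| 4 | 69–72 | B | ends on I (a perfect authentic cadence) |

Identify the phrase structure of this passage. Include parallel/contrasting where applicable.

The cadence pattern IAC–PAC–IAC–PAC is weak–strong twice, and phrases 3–4 restate phrases 1–2: a period heard twice, not a double period (which would end weakly at phrase 2).

repeated period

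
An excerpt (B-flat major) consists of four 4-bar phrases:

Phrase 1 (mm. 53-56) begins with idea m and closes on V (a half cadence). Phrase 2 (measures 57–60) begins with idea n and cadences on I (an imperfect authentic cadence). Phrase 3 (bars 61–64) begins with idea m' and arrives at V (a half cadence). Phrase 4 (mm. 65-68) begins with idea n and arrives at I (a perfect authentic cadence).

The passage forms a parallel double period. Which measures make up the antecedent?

In a double period the first pair of phrases (ending imperfect authentic cadence) is the large antecedent and the second pair (ending perfect authentic cadence) is the large consequent; the antecedent is measures 53–60.

measures 53–60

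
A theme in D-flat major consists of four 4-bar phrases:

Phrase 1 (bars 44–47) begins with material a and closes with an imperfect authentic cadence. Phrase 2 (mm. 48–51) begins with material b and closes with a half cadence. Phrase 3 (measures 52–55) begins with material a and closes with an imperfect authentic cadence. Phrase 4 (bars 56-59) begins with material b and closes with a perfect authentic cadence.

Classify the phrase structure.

parallel double period

Four phrases in two halves: the first half (measures 44-51) ends with a half cadence, the second (bars 52-59) with a perfect authentic cadence — a large antecedent–consequent pair, i.e. a double period.
Phrase 3 begins with the same material as phrase 1, making it parallel.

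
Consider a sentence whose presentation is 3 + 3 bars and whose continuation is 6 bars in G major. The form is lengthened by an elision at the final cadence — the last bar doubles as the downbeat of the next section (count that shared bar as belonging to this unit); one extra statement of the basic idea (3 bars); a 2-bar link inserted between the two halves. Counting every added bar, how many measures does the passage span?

Basic sentence: 3 + 3 + 6 = 12 bars.
12 (basic form) + 3 (extra statement) + 2 (link) = 17.
The elision shares a bar with the next section but does not change this unit's count.

17 measures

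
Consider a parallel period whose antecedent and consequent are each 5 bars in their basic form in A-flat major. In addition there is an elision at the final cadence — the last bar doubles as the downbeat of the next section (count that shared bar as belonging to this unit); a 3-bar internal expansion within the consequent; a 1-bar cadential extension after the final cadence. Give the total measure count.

14 measures

Basic parallel period: 5 + 5 = 10 bars.
10 (basic form) + 3 (internal expansion) + 1 (cadential extension) = 14.
The elision shares a bar with the next section but does not change this unit's count.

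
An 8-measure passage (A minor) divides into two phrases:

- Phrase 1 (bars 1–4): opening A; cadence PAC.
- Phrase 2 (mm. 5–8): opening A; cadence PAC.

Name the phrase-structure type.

Both phrases have the same opening (A) and the same cadence (perfect authentic cadence): the second is a restatement, not a consequent, so this is a repeated phrase rather than a period.

repeated phrase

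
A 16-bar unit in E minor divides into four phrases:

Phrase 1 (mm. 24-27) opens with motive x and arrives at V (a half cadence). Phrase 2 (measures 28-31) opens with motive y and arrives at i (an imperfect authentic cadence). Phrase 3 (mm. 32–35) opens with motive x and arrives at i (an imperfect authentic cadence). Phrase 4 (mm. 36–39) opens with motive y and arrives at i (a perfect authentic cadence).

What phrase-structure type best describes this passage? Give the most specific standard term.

Four phrases in two halves: the first half (mm. 24–31) ends with an imperfect authentic cadence, the second (mm. 32–39) with a perfect authentic cadence — a large antecedent–consequent pair, i.e. a double period.
Phrase 3 begins with the same material as phrase 1, making it parallel.

parallel double period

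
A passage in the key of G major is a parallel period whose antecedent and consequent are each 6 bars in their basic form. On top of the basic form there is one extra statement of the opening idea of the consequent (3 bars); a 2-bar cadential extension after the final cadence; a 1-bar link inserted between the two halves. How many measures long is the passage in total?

18 measures

Basic parallel period: 6 + 6 = 12 bars.
12 (basic form) + 3 (extra statement) + 2 (cadential extension) + 1 (link) = 18.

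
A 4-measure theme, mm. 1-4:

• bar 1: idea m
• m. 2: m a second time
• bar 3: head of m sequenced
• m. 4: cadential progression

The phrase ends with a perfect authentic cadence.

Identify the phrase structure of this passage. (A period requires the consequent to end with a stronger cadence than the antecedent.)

Basic idea (m. 1) + its repetition (bar 2) form the presentation; fragmentation and cadence (mm. 3–4) form the continuation — the 4-bar whole is a sentence.

sentence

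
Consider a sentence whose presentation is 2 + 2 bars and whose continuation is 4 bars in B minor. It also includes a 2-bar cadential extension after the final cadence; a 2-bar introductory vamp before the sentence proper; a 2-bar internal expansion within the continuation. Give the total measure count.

14 measures

Basic sentence: 2 + 2 + 4 = 8 bars.
8 (basic form) + 2 (cadential extension) + 2 (introduction) + 2 (internal expansion) = 14.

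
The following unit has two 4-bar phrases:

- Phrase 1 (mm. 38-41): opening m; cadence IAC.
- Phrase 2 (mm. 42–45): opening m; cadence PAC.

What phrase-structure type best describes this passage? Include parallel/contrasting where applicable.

parallel period

Phrase 1 ends with an imperfect authentic cadence (weaker) and phrase 2 with a perfect authentic cadence (stronger): antecedent + consequent = a period.
The two phrases open with the same material (m / m), so the period is parallel.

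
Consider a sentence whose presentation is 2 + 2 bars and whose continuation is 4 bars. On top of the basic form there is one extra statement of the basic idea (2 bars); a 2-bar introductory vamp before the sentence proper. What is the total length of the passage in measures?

Basic sentence: 2 + 2 + 4 = 8 bars.
8 (basic form) + 2 (extra statement) + 2 (introduction) = 12.

12 measures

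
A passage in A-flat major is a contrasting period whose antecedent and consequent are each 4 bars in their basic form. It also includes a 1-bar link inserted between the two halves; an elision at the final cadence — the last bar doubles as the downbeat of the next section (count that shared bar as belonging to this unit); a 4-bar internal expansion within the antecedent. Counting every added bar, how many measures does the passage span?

Basic contrasting period: 4 + 4 = 8 bars.
8 (basic form) + 1 (link) + 4 (internal expansion) = 13.
The elision shares a bar with the next section but does not change this unit's count.

13 measures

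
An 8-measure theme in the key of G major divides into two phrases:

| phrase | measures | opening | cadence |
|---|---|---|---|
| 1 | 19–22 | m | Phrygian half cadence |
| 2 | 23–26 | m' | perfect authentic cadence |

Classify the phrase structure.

Phrase 1 ends with a Phrygian half cadence (weaker) and phrase 2 with a perfect authentic cadence (stronger): antecedent + consequent = a period.
The two phrases open with the same material (m / m'), so the period is parallel.

parallel period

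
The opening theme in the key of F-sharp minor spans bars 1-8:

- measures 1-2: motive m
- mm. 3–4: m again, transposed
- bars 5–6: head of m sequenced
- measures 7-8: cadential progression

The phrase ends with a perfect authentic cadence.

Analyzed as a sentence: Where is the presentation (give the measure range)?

measures 1–4

The presentation of a sentence is the basic idea (measures 1–2) plus its repetition (mm. 3–4); the presentation is therefore mm. 1–4.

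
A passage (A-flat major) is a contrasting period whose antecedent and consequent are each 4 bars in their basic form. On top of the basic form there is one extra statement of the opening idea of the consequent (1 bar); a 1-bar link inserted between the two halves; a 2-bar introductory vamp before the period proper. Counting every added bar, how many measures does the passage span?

12 measures

Basic contrasting period: 4 + 4 = 8 bars.
8 (basic form) + 1 (extra statement) + 1 (link) + 2 (introduction) = 12.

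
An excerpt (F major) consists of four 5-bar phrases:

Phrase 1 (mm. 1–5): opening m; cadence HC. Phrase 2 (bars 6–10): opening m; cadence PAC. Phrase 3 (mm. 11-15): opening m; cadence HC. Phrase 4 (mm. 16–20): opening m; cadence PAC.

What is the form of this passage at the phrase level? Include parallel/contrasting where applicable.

repeated period

The cadence pattern HC–PAC–HC–PAC is weak–strong twice, and phrases 3–4 restate phrases 1–2: a period heard twice, not a double period (which would end weakly at phrase 2).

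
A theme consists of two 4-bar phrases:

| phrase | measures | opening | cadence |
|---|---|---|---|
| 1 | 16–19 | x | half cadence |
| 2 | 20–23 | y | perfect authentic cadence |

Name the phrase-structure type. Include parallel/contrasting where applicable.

Phrase 1 ends with a half cadence (weaker) and phrase 2 with a perfect authentic cadence (stronger): antecedent + consequent = a period.
The two phrases open with different material (x / y), so the period is contrasting.

contrasting period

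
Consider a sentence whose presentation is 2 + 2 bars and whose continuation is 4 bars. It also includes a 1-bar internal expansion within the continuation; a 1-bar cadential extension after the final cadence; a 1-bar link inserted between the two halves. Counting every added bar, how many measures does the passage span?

Basic sentence: 2 + 2 + 4 = 8 bars.
8 (basic form) + 1 (internal expansion) + 1 (cadential extension) + 1 (link) = 11.

11 measures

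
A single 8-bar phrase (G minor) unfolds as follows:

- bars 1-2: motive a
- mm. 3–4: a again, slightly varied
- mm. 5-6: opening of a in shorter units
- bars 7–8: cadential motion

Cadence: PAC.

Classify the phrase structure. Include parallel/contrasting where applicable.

sentence

Basic idea (bars 1–2) + its repetition (bars 3–4) form the presentation; fragmentation and cadence (mm. 5–8) form the continuation — the 8-bar whole is a sentence.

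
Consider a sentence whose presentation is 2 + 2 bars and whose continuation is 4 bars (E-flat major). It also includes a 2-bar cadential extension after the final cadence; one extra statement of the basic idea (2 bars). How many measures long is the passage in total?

12 measures

Basic sentence: 2 + 2 + 4 = 8 bars.
8 (basic form) + 2 (cadential extension) + 2 (extra statement) = 12.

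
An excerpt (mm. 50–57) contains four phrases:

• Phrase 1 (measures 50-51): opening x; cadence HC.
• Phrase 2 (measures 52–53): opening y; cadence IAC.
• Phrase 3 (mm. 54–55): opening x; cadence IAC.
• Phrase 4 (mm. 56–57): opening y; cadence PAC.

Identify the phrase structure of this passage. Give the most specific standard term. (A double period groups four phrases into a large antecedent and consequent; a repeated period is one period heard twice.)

parallel double period

Four phrases in two halves: the first half (measures 50-53) ends with an imperfect authentic cadence, the second (mm. 54–57) with a perfect authentic cadence — a large antecedent–consequent pair, i.e. a double period.
Phrase 3 begins with the same material as phrase 1, making it parallel.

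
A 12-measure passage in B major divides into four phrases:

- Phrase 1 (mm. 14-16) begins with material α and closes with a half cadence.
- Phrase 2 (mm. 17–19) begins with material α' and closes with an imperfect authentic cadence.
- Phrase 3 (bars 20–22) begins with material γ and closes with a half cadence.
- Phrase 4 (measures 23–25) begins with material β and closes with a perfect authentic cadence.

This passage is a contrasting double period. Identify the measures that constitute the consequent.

measures 20–25

In a double period the four phrases pair into a large antecedent (phrases 1–2, ending imperfect authentic cadence) and a large consequent (phrases 3–4, ending perfect authentic cadence). The consequent spans mm. 20–25.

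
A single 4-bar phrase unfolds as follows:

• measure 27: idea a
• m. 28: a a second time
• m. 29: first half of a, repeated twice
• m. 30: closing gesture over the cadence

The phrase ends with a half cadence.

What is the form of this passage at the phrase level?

sentence

Basic idea (bar 27) + its repetition (bar 28) form the presentation; fragmentation and cadence (mm. 29–30) form the continuation — the 4-bar whole is a sentence.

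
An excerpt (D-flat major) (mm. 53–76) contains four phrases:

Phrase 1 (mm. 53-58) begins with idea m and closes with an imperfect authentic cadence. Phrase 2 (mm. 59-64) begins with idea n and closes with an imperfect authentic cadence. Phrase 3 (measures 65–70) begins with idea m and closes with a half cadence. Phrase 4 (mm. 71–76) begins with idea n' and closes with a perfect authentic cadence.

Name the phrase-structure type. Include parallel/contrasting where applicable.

parallel double period

Four phrases in two halves: the first half (measures 53-64) ends with an imperfect authentic cadence, the second (mm. 65-76) with a perfect authentic cadence — a large antecedent–consequent pair, i.e. a double period.
Phrase 3 begins with the same material as phrase 1, making it parallel.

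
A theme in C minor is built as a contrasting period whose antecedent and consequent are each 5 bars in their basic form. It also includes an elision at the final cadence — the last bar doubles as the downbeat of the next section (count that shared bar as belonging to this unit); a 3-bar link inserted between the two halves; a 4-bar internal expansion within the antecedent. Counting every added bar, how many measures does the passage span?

Basic contrasting period: 5 + 5 = 10 bars.
10 (basic form) + 3 (link) + 4 (internal expansion) = 17.
The elision shares a bar with the next section but does not change this unit's count.

17 measures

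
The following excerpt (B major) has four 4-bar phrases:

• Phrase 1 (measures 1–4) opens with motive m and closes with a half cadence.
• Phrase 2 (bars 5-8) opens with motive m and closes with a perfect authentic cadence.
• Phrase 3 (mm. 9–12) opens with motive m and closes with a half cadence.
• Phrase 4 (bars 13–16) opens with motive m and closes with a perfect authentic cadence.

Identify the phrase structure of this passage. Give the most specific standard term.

repeated period

The cadence pattern HC–PAC–HC–PAC is weak–strong twice, and phrases 3–4 restate phrases 1–2: a period heard twice, not a double period (which would end weakly at phrase 2).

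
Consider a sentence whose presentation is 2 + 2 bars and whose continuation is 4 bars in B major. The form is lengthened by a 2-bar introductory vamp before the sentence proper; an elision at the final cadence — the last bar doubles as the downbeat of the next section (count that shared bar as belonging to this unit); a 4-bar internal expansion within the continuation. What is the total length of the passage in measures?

14 measures

Basic sentence: 2 + 2 + 4 = 8 bars.
8 (basic form) + 2 (introduction) + 4 (internal expansion) = 14.
The elision shares a bar with the next section but does not change this unit's count.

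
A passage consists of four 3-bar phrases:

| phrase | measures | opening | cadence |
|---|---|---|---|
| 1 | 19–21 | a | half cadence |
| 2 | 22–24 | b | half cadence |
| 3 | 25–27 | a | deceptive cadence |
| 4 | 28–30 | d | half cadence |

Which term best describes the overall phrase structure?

Phrase 4 ends with a half cadence, no stronger than phrase 2's half cadence, so the four phrases do not form a double period; nor do phrases 3–4 duplicate 1–2, so it is not a repeated period. With no phrase reaching a conclusive cadence, the passage is a phrase group.

phrase group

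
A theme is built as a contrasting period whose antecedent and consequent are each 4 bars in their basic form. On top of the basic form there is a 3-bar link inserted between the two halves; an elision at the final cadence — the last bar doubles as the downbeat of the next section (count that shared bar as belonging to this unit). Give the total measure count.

Basic contrasting period: 4 + 4 = 8 bars.
8 (basic form) + 3 (link) = 11.
The elision shares a bar with the next section but does not change this unit's count.

11 measures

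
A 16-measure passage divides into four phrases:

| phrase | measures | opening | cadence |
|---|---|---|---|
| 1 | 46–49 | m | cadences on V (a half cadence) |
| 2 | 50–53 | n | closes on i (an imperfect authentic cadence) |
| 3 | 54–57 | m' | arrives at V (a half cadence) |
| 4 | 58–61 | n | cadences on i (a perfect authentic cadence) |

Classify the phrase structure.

parallel double period

Four phrases in two halves: the first half (bars 46–53) ends with an imperfect authentic cadence, the second (mm. 54–61) with a perfect authentic cadence — a large antecedent–consequent pair, i.e. a double period.
Phrase 3 begins with the same material as phrase 1, making it parallel.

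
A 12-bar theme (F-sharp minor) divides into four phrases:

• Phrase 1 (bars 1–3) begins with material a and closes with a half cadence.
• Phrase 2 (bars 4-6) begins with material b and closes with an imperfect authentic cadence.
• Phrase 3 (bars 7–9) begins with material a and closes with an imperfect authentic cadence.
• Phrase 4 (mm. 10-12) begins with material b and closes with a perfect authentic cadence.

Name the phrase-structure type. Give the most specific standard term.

Four phrases in two halves: the first half (measures 1–6) ends with an imperfect authentic cadence, the second (bars 7-12) with a perfect authentic cadence — a large antecedent–consequent pair, i.e. a double period.
Phrase 3 begins with the same material as phrase 1, making it parallel.

parallel double period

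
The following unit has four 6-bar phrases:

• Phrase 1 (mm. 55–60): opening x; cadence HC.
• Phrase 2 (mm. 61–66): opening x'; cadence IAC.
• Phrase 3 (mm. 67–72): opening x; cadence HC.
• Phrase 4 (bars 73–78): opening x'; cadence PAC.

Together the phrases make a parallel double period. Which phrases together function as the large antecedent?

phrases 1 and 2

In a double period the first pair of phrases (ending imperfect authentic cadence) is the large antecedent and the second pair (ending perfect authentic cadence) is the large consequent; the antecedent is phrases 1 and 2.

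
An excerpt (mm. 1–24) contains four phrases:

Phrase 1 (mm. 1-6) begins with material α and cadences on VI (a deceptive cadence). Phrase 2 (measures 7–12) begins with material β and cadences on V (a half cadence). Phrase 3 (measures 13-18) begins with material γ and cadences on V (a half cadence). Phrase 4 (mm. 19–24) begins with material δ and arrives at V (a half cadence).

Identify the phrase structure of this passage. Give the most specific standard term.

phrase group

Phrase 4 ends with a half cadence, no stronger than phrase 2's half cadence, so the four phrases do not form a double period; nor do phrases 3–4 duplicate 1–2, so it is not a repeated period. With no phrase reaching a conclusive cadence, the passage is a phrase group.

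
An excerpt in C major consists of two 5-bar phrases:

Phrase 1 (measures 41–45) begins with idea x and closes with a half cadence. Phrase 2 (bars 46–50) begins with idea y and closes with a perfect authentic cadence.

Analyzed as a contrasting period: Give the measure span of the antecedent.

measures 41–45

The antecedent is the phrase ending with the weaker cadence (half cadence, phrase 1) and the consequent the one ending more conclusively (perfect authentic cadence, phrase 2); the antecedent is mm. 41–45.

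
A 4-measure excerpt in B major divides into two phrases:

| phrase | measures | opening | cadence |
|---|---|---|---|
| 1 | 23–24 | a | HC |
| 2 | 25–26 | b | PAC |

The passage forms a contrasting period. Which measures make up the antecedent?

measures 23–24

The phrase ending with the weaker cadence (half cadence) is the antecedent; the one ending more conclusively (perfect authentic cadence) is the consequent. The antecedent is measures 23–24.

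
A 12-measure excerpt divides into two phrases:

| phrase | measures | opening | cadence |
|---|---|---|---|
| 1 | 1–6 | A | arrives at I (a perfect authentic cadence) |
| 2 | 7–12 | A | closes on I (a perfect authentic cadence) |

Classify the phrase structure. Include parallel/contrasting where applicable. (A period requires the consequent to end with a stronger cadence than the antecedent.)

repeated phrase

Both phrases have the same opening (A) and the same cadence (perfect authentic cadence): the second is a restatement, not a consequent, so this is a repeated phrase rather than a period.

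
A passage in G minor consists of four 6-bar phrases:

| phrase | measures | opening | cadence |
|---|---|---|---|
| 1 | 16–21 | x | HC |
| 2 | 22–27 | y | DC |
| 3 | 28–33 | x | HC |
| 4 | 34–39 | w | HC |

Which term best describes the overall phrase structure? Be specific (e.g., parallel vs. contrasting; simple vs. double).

phrase group

Phrase 4 ends with a half cadence, no stronger than phrase 2's deceptive cadence, so the four phrases do not form a double period; nor do phrases 3–4 duplicate 1–2, so it is not a repeated period. With no phrase reaching a conclusive cadence, the passage is a phrase group.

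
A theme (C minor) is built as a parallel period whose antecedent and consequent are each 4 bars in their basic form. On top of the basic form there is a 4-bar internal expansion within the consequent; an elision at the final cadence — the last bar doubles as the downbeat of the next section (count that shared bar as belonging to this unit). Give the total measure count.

12 measures

Basic parallel period: 4 + 4 = 8 bars.
8 (basic form) + 4 (internal expansion) = 12.
The elision shares a bar with the next section but does not change this unit's count.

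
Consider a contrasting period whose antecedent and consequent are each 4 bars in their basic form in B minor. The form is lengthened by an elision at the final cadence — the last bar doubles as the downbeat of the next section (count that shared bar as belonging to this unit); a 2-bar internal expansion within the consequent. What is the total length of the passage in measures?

10 measures

Basic contrasting period: 4 + 4 = 8 bars.
8 (basic form) + 2 (internal expansion) = 10.
The elision shares a bar with the next section but does not change this unit's count.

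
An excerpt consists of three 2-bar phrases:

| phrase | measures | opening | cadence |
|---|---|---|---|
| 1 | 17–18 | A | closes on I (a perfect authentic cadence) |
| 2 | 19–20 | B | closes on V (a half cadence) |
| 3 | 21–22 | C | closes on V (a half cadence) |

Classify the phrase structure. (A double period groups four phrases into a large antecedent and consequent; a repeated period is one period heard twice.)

The final phrase closes with a half cadence, which is not stronger than the preceding half cadence; the 3 phrases lack an overall antecedent–consequent design and so form a phrase group.

phrase group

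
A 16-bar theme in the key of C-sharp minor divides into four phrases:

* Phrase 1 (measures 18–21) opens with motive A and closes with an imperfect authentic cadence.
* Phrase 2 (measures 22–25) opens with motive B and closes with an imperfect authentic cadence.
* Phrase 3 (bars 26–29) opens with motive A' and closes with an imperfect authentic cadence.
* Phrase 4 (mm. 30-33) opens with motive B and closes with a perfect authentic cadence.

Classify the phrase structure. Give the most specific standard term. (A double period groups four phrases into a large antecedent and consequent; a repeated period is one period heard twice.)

parallel double period

Four phrases in two halves: the first half (measures 18-25) ends with an imperfect authentic cadence, the second (bars 26–33) with a perfect authentic cadence — a large antecedent–consequent pair, i.e. a double period.
Phrase 3 begins with the same material as phrase 1, making it parallel.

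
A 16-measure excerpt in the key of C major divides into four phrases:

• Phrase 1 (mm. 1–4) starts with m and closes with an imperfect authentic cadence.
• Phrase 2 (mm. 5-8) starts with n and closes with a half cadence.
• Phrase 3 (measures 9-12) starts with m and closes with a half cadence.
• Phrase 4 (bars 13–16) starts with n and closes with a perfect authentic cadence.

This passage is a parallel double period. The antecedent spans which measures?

In a double period the four phrases pair into a large antecedent (phrases 1–2, ending half cadence) and a large consequent (phrases 3–4, ending perfect authentic cadence). The antecedent spans mm. 1–8.

measures 1–8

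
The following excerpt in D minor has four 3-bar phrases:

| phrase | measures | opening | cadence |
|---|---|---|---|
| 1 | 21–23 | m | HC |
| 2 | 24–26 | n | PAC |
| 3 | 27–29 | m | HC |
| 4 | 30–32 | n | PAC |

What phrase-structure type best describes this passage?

The cadence pattern HC–PAC–HC–PAC is weak–strong twice, and phrases 3–4 restate phrases 1–2: a period heard twice, not a double period (which would end weakly at phrase 2).

repeated period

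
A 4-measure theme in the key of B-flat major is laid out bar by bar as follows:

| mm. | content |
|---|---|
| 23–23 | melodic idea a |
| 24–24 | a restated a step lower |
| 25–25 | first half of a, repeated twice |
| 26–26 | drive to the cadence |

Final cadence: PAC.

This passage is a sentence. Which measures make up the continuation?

measures 25–26

After the presentation (bars 23-24), the continuation covers the fragmentation through the cadence: measures 25–26.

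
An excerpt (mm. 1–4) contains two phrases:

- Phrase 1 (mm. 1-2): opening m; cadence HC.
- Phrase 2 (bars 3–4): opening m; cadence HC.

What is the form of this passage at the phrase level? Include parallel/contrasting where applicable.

Both phrases have the same opening (m) and the same cadence (half cadence): the second is a restatement, not a consequent, so this is a repeated phrase rather than a period.

repeated phrase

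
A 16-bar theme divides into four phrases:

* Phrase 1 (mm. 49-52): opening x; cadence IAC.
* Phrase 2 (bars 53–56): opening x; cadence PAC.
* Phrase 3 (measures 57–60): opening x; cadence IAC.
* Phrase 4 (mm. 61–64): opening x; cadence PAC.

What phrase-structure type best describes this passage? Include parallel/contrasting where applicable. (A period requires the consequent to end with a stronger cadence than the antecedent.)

repeated period

The cadence pattern IAC–PAC–IAC–PAC is weak–strong twice, and phrases 3–4 restate phrases 1–2: a period heard twice, not a double period (which would end weakly at phrase 2).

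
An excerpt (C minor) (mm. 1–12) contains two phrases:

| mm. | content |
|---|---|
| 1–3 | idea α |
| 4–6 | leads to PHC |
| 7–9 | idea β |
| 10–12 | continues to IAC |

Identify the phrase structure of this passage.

contrasting period

Phrase 1 ends with a Phrygian half cadence (weaker) and phrase 2 with an imperfect authentic cadence (stronger): antecedent + consequent = a period.
The two phrases open with different material (α / β), so the period is contrasting.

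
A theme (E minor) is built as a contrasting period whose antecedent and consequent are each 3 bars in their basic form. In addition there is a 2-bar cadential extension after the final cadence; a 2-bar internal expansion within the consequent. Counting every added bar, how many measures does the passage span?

Basic contrasting period: 3 + 3 = 6 bars.
6 (basic form) + 2 (cadential extension) + 2 (internal expansion) = 10.

10 measures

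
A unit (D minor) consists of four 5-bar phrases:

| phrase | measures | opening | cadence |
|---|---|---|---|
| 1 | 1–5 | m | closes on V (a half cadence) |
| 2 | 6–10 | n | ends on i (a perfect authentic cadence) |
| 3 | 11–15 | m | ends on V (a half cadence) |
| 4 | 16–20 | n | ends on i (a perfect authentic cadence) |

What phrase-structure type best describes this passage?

repeated period

The cadence pattern HC–PAC–HC–PAC is weak–strong twice, and phrases 3–4 restate phrases 1–2: a period heard twice, not a double period (which would end weakly at phrase 2).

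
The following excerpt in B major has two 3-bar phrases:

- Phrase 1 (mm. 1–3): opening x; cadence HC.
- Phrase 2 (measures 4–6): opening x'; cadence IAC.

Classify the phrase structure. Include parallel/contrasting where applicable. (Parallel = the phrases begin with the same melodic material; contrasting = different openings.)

parallel period

Phrase 1 ends with a half cadence (weaker) and phrase 2 with an imperfect authentic cadence (stronger): antecedent + consequent = a period.
The two phrases open with the same material (x / x'), so the period is parallel.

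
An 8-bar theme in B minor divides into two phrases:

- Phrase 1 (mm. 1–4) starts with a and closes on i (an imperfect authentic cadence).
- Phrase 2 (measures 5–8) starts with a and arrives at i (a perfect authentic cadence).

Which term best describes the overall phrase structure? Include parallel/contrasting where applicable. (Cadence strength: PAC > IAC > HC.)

parallel period

Phrase 1 ends with an imperfect authentic cadence (weaker) and phrase 2 with a perfect authentic cadence (stronger): antecedent + consequent = a period.
The two phrases open with the same material (a / a), so the period is parallel.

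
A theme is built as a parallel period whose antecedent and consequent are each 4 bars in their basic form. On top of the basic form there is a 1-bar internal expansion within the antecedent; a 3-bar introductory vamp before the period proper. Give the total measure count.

12 measures

Basic parallel period: 4 + 4 = 8 bars.
8 (basic form) + 1 (internal expansion) + 3 (introduction) = 12.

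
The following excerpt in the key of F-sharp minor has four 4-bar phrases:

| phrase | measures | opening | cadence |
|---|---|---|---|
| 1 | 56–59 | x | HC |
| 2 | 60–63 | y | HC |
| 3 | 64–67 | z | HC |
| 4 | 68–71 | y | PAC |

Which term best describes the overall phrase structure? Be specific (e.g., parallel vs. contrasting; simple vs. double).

contrasting double period

Four phrases in two halves: the first half (measures 56-63) ends with a half cadence, the second (mm. 64-71) with a perfect authentic cadence — a large antecedent–consequent pair, i.e. a double period.
Phrase 3 begins with different material from phrase 1, making it contrasting.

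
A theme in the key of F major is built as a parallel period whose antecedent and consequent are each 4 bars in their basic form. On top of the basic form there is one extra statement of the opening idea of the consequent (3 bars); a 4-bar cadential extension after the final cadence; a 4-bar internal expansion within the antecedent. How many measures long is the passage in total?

Basic parallel period: 4 + 4 = 8 bars.
8 (basic form) + 3 (extra statement) + 4 (cadential extension) + 4 (internal expansion) = 19.

19 measures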